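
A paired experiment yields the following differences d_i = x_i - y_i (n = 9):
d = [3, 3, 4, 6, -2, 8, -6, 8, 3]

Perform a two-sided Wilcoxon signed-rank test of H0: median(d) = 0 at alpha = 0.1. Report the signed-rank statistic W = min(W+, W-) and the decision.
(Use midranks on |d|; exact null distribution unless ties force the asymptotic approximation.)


Step 1: Drop any zero differences (none here) and take |d_i|.
|d| = [3, 3, 4, 6, 2, 8, 6, 8, 3]
Step 2: Midrank |d_i| (ties get averaged ranks).
ranks: |3|->3, |3|->3, |4|->5, |6|->6.5, |2|->1, |8|->8.5, |6|->6.5, |8|->8.5, |3|->3
Step 3: Attach original signs; sum ranks with positive sign and with negative sign.
W+ = 3 + 3 + 5 + 6.5 + 8.5 + 8.5 + 3 = 37.5
W- = 1 + 6.5 = 7.5
(Check: W+ + W- = 45 should equal n(n+1)/2 = 45.)
Step 4: Test statistic W = min(W+, W-) = 7.5.
Step 5: Ties in |d|, so use the tie-corrected normal approximation.
        E[W] = n(n+1)/4 = 9*10/4 = 22.5.
        Tie groups: |d|=3 (t=3), |d|=6 (t=2), |d|=8 (t=2); sum(t^3 - t) = 36.
        Var[W] = n(n+1)(2n+1)/24 - sum(t^3-t)/48 = 1710/24 - 36/48 = 70.5.
        z = (W - E[W]) / sqrt(Var[W]) = (7.5 - 22.5) / 8.3964 = -1.7865.
        Two-sided p = 2*Phi(z) = 0.074023.
Step 6: alpha = 0.1. reject H0.

W+ = 37.5, W- = 7.5, W = min = 7.5, p = 0.074023, reject H0.


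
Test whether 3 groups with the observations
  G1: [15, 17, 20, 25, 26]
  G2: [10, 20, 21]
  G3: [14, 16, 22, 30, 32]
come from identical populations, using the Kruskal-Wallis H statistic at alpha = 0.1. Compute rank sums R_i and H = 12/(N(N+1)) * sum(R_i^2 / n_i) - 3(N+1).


Step 1: Combine all N = 13 observations and assign midranks.
sorted (value, group, rank): (10,G2,1), (14,G3,2), (15,G1,3), (16,G3,4), (17,G1,5), (20,G1,6.5), (20,G2,6.5), (21,G2,8), (22,G3,9), (25,G1,10), (26,G1,11), (30,G3,12), (32,G3,13)
Step 2: Sum ranks within each group.
R_1 = 35.5 (n_1 = 5)
R_2 = 15.5 (n_2 = 3)
R_3 = 40 (n_3 = 5)
Step 3: H = 12/(N(N+1)) * sum(R_i^2/n_i) - 3(N+1)
     = 12/(13*14) * (35.5^2/5 + 15.5^2/3 + 40^2/5) - 3*14
     = 0.065934 * 652.133 - 42
     = 0.997802.
Step 4: Ties present; correction factor C = 1 - 6/(13^3 - 13) = 0.997253. Corrected H = 0.997802 / 0.997253 = 1.000551.
Step 5: Under H0, H ~ chi^2(2); p-value = 0.606364.
Step 6: alpha = 0.1. fail to reject H0.

H = 1.0006, df = 2, p = 0.606364, fail to reject H0.


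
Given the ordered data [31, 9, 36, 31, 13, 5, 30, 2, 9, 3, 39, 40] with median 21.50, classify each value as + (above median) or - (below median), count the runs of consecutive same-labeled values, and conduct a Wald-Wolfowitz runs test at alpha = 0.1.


Step 1: Compute median = 21.50; label A = above, B = below.
Labels in order: ABAABBABBBAA  (n_A = 6, n_B = 6)
Step 2: Count runs R = 7.
Step 3: Under H0 (random ordering), E[R] = 2*n_A*n_B/(n_A+n_B) + 1 = 2*6*6/12 + 1 = 7.0000.
        Var[R] = 2*n_A*n_B*(2*n_A*n_B - n_A - n_B) / ((n_A+n_B)^2 * (n_A+n_B-1)) = 4320/1584 = 2.7273.
        SD[R] = 1.6514.
Step 4: R = E[R], so z = 0 with no continuity correction.
Step 5: Two-sided p-value via normal approximation = 2*(1 - Phi(|z|)) = 1.000000.
Step 6: alpha = 0.1. fail to reject H0.

R = 7, z = 0.0000, p = 1.000000, fail to reject H0.


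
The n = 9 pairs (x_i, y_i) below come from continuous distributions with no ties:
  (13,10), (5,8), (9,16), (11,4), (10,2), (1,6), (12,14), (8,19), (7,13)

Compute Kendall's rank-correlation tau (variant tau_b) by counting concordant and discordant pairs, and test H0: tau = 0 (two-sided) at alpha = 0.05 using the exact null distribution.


Step 1: Enumerate the 36 unordered pairs (i,j) with i<j and classify each by sign(x_j-x_i) * sign(y_j-y_i).
  (1,2):dx=-8,dy=-2->C; (1,3):dx=-4,dy=+6->D; (1,4):dx=-2,dy=-6->C; (1,5):dx=-3,dy=-8->C
  (1,6):dx=-12,dy=-4->C; (1,7):dx=-1,dy=+4->D; (1,8):dx=-5,dy=+9->D; (1,9):dx=-6,dy=+3->D
  (2,3):dx=+4,dy=+8->C; (2,4):dx=+6,dy=-4->D; (2,5):dx=+5,dy=-6->D; (2,6):dx=-4,dy=-2->C
  (2,7):dx=+7,dy=+6->C; (2,8):dx=+3,dy=+11->C; (2,9):dx=+2,dy=+5->C; (3,4):dx=+2,dy=-12->D
  (3,5):dx=+1,dy=-14->D; (3,6):dx=-8,dy=-10->C; (3,7):dx=+3,dy=-2->D; (3,8):dx=-1,dy=+3->D
  (3,9):dx=-2,dy=-3->C; (4,5):dx=-1,dy=-2->C; (4,6):dx=-10,dy=+2->D; (4,7):dx=+1,dy=+10->C
  (4,8):dx=-3,dy=+15->D; (4,9):dx=-4,dy=+9->D; (5,6):dx=-9,dy=+4->D; (5,7):dx=+2,dy=+12->C
  (5,8):dx=-2,dy=+17->D; (5,9):dx=-3,dy=+11->D; (6,7):dx=+11,dy=+8->C; (6,8):dx=+7,dy=+13->C
  (6,9):dx=+6,dy=+7->C; (7,8):dx=-4,dy=+5->D; (7,9):dx=-5,dy=-1->C; (8,9):dx=-1,dy=-6->C
Step 2: C = 19, D = 17, total pairs = 36.
Step 3: tau = (C - D)/(n(n-1)/2) = (19 - 17)/36 = 0.055556.
Step 4: Exact two-sided p-value (enumerate n! = 362880 permutations of y under H0): p = 0.919455.
Step 5: alpha = 0.05. fail to reject H0.

tau_b = 0.0556 (C=19, D=17), p = 0.919455, fail to reject H0.


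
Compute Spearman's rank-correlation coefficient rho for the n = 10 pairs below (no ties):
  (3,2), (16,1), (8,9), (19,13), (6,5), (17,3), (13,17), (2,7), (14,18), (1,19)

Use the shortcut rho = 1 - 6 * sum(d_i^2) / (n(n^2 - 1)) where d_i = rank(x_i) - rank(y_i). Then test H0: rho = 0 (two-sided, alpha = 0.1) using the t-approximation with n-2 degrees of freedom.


Step 1: Rank x and y separately (midranks; no ties here).
rank(x): 3->3, 16->8, 8->5, 19->10, 6->4, 17->9, 13->6, 2->2, 14->7, 1->1
rank(y): 2->2, 1->1, 9->6, 13->7, 5->4, 3->3, 17->8, 7->5, 18->9, 19->10
Step 2: d_i = R_x(i) - R_y(i); compute d_i^2.
  (3-2)^2=1, (8-1)^2=49, (5-6)^2=1, (10-7)^2=9, (4-4)^2=0, (9-3)^2=36, (6-8)^2=4, (2-5)^2=9, (7-9)^2=4, (1-10)^2=81
sum(d^2) = 194.
Step 3: rho = 1 - 6*194 / (10*(10^2 - 1)) = 1 - 1164/990 = -0.175758.
Step 4: Under H0, t = rho * sqrt((n-2)/(1-rho^2)) = -0.5050 ~ t(8).
Step 5: Two-sided p-value from the t-distribution with 8 df = 0.627188.
Step 6: alpha = 0.1. fail to reject H0.

rho = -0.1758, p = 0.627188, fail to reject H0 at alpha = 0.1.


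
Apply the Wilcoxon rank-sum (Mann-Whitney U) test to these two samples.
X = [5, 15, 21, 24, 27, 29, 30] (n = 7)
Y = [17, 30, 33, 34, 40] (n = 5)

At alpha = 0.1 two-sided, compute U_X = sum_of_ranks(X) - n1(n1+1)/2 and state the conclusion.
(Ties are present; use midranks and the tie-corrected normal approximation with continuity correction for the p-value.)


Step 1: Combine and sort all 12 observations; assign midranks.
sorted (value, group): (5,X), (15,X), (17,Y), (21,X), (24,X), (27,X), (29,X), (30,X), (30,Y), (33,Y), (34,Y), (40,Y)
ranks: 5->1, 15->2, 17->3, 21->4, 24->5, 27->6, 29->7, 30->8.5, 30->8.5, 33->10, 34->11, 40->12
Step 2: Rank sum for X: R1 = 1 + 2 + 4 + 5 + 6 + 7 + 8.5 = 33.5.
Step 3: U_X = R1 - n1(n1+1)/2 = 33.5 - 7*8/2 = 33.5 - 28 = 5.5.
       U_Y = n1*n2 - U_X = 35 - 5.5 = 29.5.
Step 4: Ties are present, so use the tie-corrected normal approximation (with continuity correction) for the p-value.
Step 5: p-value = 0.061363; compare to alpha = 0.1. reject H0.

U_X = 5.5, p = 0.061363, reject H0 at alpha = 0.1.


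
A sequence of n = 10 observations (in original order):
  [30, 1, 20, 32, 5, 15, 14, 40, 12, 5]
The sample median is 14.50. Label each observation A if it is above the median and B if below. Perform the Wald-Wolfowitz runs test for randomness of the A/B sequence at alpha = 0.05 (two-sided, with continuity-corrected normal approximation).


Step 1: Compute median = 14.50; label A = above, B = below.
Labels in order: ABAABABABB  (n_A = 5, n_B = 5)
Step 2: Count runs R = 8.
Step 3: Under H0 (random ordering), E[R] = 2*n_A*n_B/(n_A+n_B) + 1 = 2*5*5/10 + 1 = 6.0000.
        Var[R] = 2*n_A*n_B*(2*n_A*n_B - n_A - n_B) / ((n_A+n_B)^2 * (n_A+n_B-1)) = 2000/900 = 2.2222.
        SD[R] = 1.4907.
Step 4: Continuity-corrected z = (R - 0.5 - E[R]) / SD[R] = (8 - 0.5 - 6.0000) / 1.4907 = 1.0062.
Step 5: Two-sided p-value via normal approximation = 2*(1 - Phi(|z|)) = 0.314305.
Step 6: alpha = 0.05. fail to reject H0.

R = 8, z = 1.0062, p = 0.314305, fail to reject H0.


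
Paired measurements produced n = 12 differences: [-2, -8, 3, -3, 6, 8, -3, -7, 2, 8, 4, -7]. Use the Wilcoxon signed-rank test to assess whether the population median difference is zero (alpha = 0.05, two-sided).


Step 1: Drop any zero differences (none here) and take |d_i|.
|d| = [2, 8, 3, 3, 6, 8, 3, 7, 2, 8, 4, 7]
Step 2: Midrank |d_i| (ties get averaged ranks).
ranks: |2|->1.5, |8|->11, |3|->4, |3|->4, |6|->7, |8|->11, |3|->4, |7|->8.5, |2|->1.5, |8|->11, |4|->6, |7|->8.5
Step 3: Attach original signs; sum ranks with positive sign and with negative sign.
W+ = 4 + 7 + 11 + 1.5 + 11 + 6 = 40.5
W- = 1.5 + 11 + 4 + 4 + 8.5 + 8.5 = 37.5
(Check: W+ + W- = 78 should equal n(n+1)/2 = 78.)
Step 4: Test statistic W = min(W+, W-) = 37.5.
Step 5: Ties in |d|, so use the tie-corrected normal approximation.
        E[W] = n(n+1)/4 = 12*13/4 = 39.
        Tie groups: |d|=2 (t=2), |d|=3 (t=3), |d|=7 (t=2), |d|=8 (t=3); sum(t^3 - t) = 60.
        Var[W] = n(n+1)(2n+1)/24 - sum(t^3-t)/48 = 3900/24 - 60/48 = 161.25.
        z = (W - E[W]) / sqrt(Var[W]) = (37.5 - 39) / 12.6984 = -0.1181.
        Two-sided p = 2*Phi(z) = 0.905969.
Step 6: alpha = 0.05. fail to reject H0.

W+ = 40.5, W- = 37.5, W = min = 37.5, p = 0.905969, fail to reject H0.


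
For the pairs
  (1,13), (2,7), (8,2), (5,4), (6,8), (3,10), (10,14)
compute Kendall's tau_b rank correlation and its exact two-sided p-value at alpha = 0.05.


Step 1: Enumerate the 21 unordered pairs (i,j) with i<j and classify each by sign(x_j-x_i) * sign(y_j-y_i).
  (1,2):dx=+1,dy=-6->D; (1,3):dx=+7,dy=-11->D; (1,4):dx=+4,dy=-9->D; (1,5):dx=+5,dy=-5->D
  (1,6):dx=+2,dy=-3->D; (1,7):dx=+9,dy=+1->C; (2,3):dx=+6,dy=-5->D; (2,4):dx=+3,dy=-3->D
  (2,5):dx=+4,dy=+1->C; (2,6):dx=+1,dy=+3->C; (2,7):dx=+8,dy=+7->C; (3,4):dx=-3,dy=+2->D
  (3,5):dx=-2,dy=+6->D; (3,6):dx=-5,dy=+8->D; (3,7):dx=+2,dy=+12->C; (4,5):dx=+1,dy=+4->C
  (4,6):dx=-2,dy=+6->D; (4,7):dx=+5,dy=+10->C; (5,6):dx=-3,dy=+2->D; (5,7):dx=+4,dy=+6->C
  (6,7):dx=+7,dy=+4->C
Step 2: C = 9, D = 12, total pairs = 21.
Step 3: tau = (C - D)/(n(n-1)/2) = (9 - 12)/21 = -0.142857.
Step 4: Exact two-sided p-value (enumerate n! = 5040 permutations of y under H0): p = 0.772619.
Step 5: alpha = 0.05. fail to reject H0.

tau_b = -0.1429 (C=9, D=12), p = 0.772619, fail to reject H0.


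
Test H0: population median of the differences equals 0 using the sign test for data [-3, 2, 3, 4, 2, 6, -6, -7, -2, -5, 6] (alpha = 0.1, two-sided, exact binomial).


Step 1: Discard zero differences. Original n = 11; n_eff = number of nonzero differences = 11.
Nonzero differences (with sign): -3, +2, +3, +4, +2, +6, -6, -7, -2, -5, +6
Step 2: Count signs: positive = 6, negative = 5.
Step 3: Under H0: P(positive) = 0.5, so the number of positives S ~ Bin(11, 0.5).
Step 4: Two-sided exact p-value = sum of Bin(11,0.5) probabilities at or below the observed probability = 1.000000.
Step 5: alpha = 0.1. fail to reject H0.

n_eff = 11, pos = 6, neg = 5, p = 1.000000, fail to reject H0.


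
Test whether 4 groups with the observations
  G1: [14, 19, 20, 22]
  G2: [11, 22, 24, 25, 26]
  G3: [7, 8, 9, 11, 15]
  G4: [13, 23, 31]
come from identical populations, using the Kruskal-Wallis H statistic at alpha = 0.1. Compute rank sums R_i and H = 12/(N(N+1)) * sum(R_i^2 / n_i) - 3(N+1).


Step 1: Combine all N = 17 observations and assign midranks.
sorted (value, group, rank): (7,G3,1), (8,G3,2), (9,G3,3), (11,G2,4.5), (11,G3,4.5), (13,G4,6), (14,G1,7), (15,G3,8), (19,G1,9), (20,G1,10), (22,G1,11.5), (22,G2,11.5), (23,G4,13), (24,G2,14), (25,G2,15), (26,G2,16), (31,G4,17)
Step 2: Sum ranks within each group.
R_1 = 37.5 (n_1 = 4)
R_2 = 61 (n_2 = 5)
R_3 = 18.5 (n_3 = 5)
R_4 = 36 (n_4 = 3)
Step 3: H = 12/(N(N+1)) * sum(R_i^2/n_i) - 3(N+1)
     = 12/(17*18) * (37.5^2/4 + 61^2/5 + 18.5^2/5 + 36^2/3) - 3*18
     = 0.039216 * 1596.21 - 54
     = 8.596569.
Step 4: Ties present; correction factor C = 1 - 12/(17^3 - 17) = 0.997549. Corrected H = 8.596569 / 0.997549 = 8.617690.
Step 5: Under H0, H ~ chi^2(3); p-value = 0.034830.
Step 6: alpha = 0.1. reject H0.

H = 8.6177, df = 3, p = 0.034830, reject H0.


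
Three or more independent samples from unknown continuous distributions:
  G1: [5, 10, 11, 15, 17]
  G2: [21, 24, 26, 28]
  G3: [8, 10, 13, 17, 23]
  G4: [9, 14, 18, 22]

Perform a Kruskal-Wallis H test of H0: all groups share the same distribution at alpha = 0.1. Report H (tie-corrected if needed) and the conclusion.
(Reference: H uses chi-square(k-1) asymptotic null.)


Step 1: Combine all N = 18 observations and assign midranks.
sorted (value, group, rank): (5,G1,1), (8,G3,2), (9,G4,3), (10,G1,4.5), (10,G3,4.5), (11,G1,6), (13,G3,7), (14,G4,8), (15,G1,9), (17,G1,10.5), (17,G3,10.5), (18,G4,12), (21,G2,13), (22,G4,14), (23,G3,15), (24,G2,16), (26,G2,17), (28,G2,18)
Step 2: Sum ranks within each group.
R_1 = 31 (n_1 = 5)
R_2 = 64 (n_2 = 4)
R_3 = 39 (n_3 = 5)
R_4 = 37 (n_4 = 4)
Step 3: H = 12/(N(N+1)) * sum(R_i^2/n_i) - 3(N+1)
     = 12/(18*19) * (31^2/5 + 64^2/4 + 39^2/5 + 37^2/4) - 3*19
     = 0.035088 * 1862.65 - 57
     = 8.356140.
Step 4: Ties present; correction factor C = 1 - 12/(18^3 - 18) = 0.997936. Corrected H = 8.356140 / 0.997936 = 8.373423.
Step 5: Under H0, H ~ chi^2(3); p-value = 0.038893.
Step 6: alpha = 0.1. reject H0.

H = 8.3734, df = 3, p = 0.038893, reject H0.


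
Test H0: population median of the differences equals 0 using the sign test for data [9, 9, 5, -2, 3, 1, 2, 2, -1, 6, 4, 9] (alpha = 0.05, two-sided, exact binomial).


Step 1: Discard zero differences. Original n = 12; n_eff = number of nonzero differences = 12.
Nonzero differences (with sign): +9, +9, +5, -2, +3, +1, +2, +2, -1, +6, +4, +9
Step 2: Count signs: positive = 10, negative = 2.
Step 3: Under H0: P(positive) = 0.5, so the number of positives S ~ Bin(12, 0.5).
Step 4: Two-sided exact p-value = sum of Bin(12,0.5) probabilities at or below the observed probability = 0.038574.
Step 5: alpha = 0.05. reject H0.

n_eff = 12, pos = 10, neg = 2, p = 0.038574, reject H0.


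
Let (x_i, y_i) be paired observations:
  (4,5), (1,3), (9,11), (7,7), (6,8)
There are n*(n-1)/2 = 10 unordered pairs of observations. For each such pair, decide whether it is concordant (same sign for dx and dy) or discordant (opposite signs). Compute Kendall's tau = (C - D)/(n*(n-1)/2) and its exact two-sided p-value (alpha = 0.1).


Step 1: Enumerate the 10 unordered pairs (i,j) with i<j and classify each by sign(x_j-x_i) * sign(y_j-y_i).
  (1,2):dx=-3,dy=-2->C; (1,3):dx=+5,dy=+6->C; (1,4):dx=+3,dy=+2->C; (1,5):dx=+2,dy=+3->C
  (2,3):dx=+8,dy=+8->C; (2,4):dx=+6,dy=+4->C; (2,5):dx=+5,dy=+5->C; (3,4):dx=-2,dy=-4->C
  (3,5):dx=-3,dy=-3->C; (4,5):dx=-1,dy=+1->D
Step 2: C = 9, D = 1, total pairs = 10.
Step 3: tau = (C - D)/(n(n-1)/2) = (9 - 1)/10 = 0.800000.
Step 4: Exact two-sided p-value (enumerate n! = 120 permutations of y under H0): p = 0.083333.
Step 5: alpha = 0.1. reject H0.

tau_b = 0.8000 (C=9, D=1), p = 0.083333, reject H0.


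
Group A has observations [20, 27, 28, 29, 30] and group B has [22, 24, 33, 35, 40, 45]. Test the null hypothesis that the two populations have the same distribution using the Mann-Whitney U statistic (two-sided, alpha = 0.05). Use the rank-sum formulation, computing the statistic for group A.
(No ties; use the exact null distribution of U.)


Step 1: Combine and sort all 11 observations; assign midranks.
sorted (value, group): (20,X), (22,Y), (24,Y), (27,X), (28,X), (29,X), (30,X), (33,Y), (35,Y), (40,Y), (45,Y)
ranks: 20->1, 22->2, 24->3, 27->4, 28->5, 29->6, 30->7, 33->8, 35->9, 40->10, 45->11
Step 2: Rank sum for X: R1 = 1 + 4 + 5 + 6 + 7 = 23.
Step 3: U_X = R1 - n1(n1+1)/2 = 23 - 5*6/2 = 23 - 15 = 8.
       U_Y = n1*n2 - U_X = 30 - 8 = 22.
Step 4: No ties, so the exact null distribution of U (based on enumerating the C(11,5) = 462 equally likely rank assignments) gives the two-sided p-value.
Step 5: p-value = 0.246753; compare to alpha = 0.05. fail to reject H0.

U_X = 8, p = 0.246753, fail to reject H0 at alpha = 0.05.


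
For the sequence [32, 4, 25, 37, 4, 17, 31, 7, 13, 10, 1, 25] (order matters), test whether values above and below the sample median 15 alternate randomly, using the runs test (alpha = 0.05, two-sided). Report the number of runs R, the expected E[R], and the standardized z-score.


Step 1: Compute median = 15; label A = above, B = below.
Labels in order: ABAABAABBBBA  (n_A = 6, n_B = 6)
Step 2: Count runs R = 7.
Step 3: Under H0 (random ordering), E[R] = 2*n_A*n_B/(n_A+n_B) + 1 = 2*6*6/12 + 1 = 7.0000.
        Var[R] = 2*n_A*n_B*(2*n_A*n_B - n_A - n_B) / ((n_A+n_B)^2 * (n_A+n_B-1)) = 4320/1584 = 2.7273.
        SD[R] = 1.6514.
Step 4: R = E[R], so z = 0 with no continuity correction.
Step 5: Two-sided p-value via normal approximation = 2*(1 - Phi(|z|)) = 1.000000.
Step 6: alpha = 0.05. fail to reject H0.

R = 7, z = 0.0000, p = 1.000000, fail to reject H0.


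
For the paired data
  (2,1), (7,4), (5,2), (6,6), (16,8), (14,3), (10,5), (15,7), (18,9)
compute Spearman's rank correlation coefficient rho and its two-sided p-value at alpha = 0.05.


Step 1: Rank x and y separately (midranks; no ties here).
rank(x): 2->1, 7->4, 5->2, 6->3, 16->8, 14->6, 10->5, 15->7, 18->9
rank(y): 1->1, 4->4, 2->2, 6->6, 8->8, 3->3, 5->5, 7->7, 9->9
Step 2: d_i = R_x(i) - R_y(i); compute d_i^2.
  (1-1)^2=0, (4-4)^2=0, (2-2)^2=0, (3-6)^2=9, (8-8)^2=0, (6-3)^2=9, (5-5)^2=0, (7-7)^2=0, (9-9)^2=0
sum(d^2) = 18.
Step 3: rho = 1 - 6*18 / (9*(9^2 - 1)) = 1 - 108/720 = 0.850000.
Step 4: Under H0, t = rho * sqrt((n-2)/(1-rho^2)) = 4.2691 ~ t(7).
Step 5: Two-sided p-value from the t-distribution with 7 df = 0.003705.
Step 6: alpha = 0.05. reject H0.

rho = 0.8500, p = 0.003705, reject H0 at alpha = 0.05.


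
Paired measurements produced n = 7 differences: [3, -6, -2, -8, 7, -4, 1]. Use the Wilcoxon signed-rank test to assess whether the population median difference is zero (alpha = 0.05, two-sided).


Step 1: Drop any zero differences (none here) and take |d_i|.
|d| = [3, 6, 2, 8, 7, 4, 1]
Step 2: Midrank |d_i| (ties get averaged ranks).
ranks: |3|->3, |6|->5, |2|->2, |8|->7, |7|->6, |4|->4, |1|->1
Step 3: Attach original signs; sum ranks with positive sign and with negative sign.
W+ = 3 + 6 + 1 = 10
W- = 5 + 2 + 7 + 4 = 18
(Check: W+ + W- = 28 should equal n(n+1)/2 = 28.)
Step 4: Test statistic W = min(W+, W-) = 10.
Step 5: No ties, so the exact null distribution over the 2^7 = 128 sign assignments gives the two-sided p-value = 0.578125.
Step 6: alpha = 0.05. fail to reject H0.

W+ = 10, W- = 18, W = min = 10, p = 0.578125, fail to reject H0.


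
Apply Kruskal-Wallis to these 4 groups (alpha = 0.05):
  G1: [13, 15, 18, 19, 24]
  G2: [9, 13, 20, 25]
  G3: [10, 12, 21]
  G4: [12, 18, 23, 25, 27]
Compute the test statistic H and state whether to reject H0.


Step 1: Combine all N = 17 observations and assign midranks.
sorted (value, group, rank): (9,G2,1), (10,G3,2), (12,G3,3.5), (12,G4,3.5), (13,G1,5.5), (13,G2,5.5), (15,G1,7), (18,G1,8.5), (18,G4,8.5), (19,G1,10), (20,G2,11), (21,G3,12), (23,G4,13), (24,G1,14), (25,G2,15.5), (25,G4,15.5), (27,G4,17)
Step 2: Sum ranks within each group.
R_1 = 45 (n_1 = 5)
R_2 = 33 (n_2 = 4)
R_3 = 17.5 (n_3 = 3)
R_4 = 57.5 (n_4 = 5)
Step 3: H = 12/(N(N+1)) * sum(R_i^2/n_i) - 3(N+1)
     = 12/(17*18) * (45^2/5 + 33^2/4 + 17.5^2/3 + 57.5^2/5) - 3*18
     = 0.039216 * 1440.58 - 54
     = 2.493464.
Step 4: Ties present; correction factor C = 1 - 24/(17^3 - 17) = 0.995098. Corrected H = 2.493464 / 0.995098 = 2.505747.
Step 5: Under H0, H ~ chi^2(3); p-value = 0.474253.
Step 6: alpha = 0.05. fail to reject H0.

H = 2.5057, df = 3, p = 0.474253, fail to reject H0.


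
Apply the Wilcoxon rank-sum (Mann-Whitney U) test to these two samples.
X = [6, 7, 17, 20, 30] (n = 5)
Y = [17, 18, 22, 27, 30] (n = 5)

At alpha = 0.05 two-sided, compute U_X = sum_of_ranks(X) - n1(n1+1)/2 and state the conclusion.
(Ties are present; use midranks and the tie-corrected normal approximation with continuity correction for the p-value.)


Step 1: Combine and sort all 10 observations; assign midranks.
sorted (value, group): (6,X), (7,X), (17,X), (17,Y), (18,Y), (20,X), (22,Y), (27,Y), (30,X), (30,Y)
ranks: 6->1, 7->2, 17->3.5, 17->3.5, 18->5, 20->6, 22->7, 27->8, 30->9.5, 30->9.5
Step 2: Rank sum for X: R1 = 1 + 2 + 3.5 + 6 + 9.5 = 22.
Step 3: U_X = R1 - n1(n1+1)/2 = 22 - 5*6/2 = 22 - 15 = 7.
       U_Y = n1*n2 - U_X = 25 - 7 = 18.
Step 4: Ties are present, so use the tie-corrected normal approximation (with continuity correction) for the p-value.
Step 5: p-value = 0.293326; compare to alpha = 0.05. fail to reject H0.

U_X = 7, p = 0.293326, fail to reject H0 at alpha = 0.05.


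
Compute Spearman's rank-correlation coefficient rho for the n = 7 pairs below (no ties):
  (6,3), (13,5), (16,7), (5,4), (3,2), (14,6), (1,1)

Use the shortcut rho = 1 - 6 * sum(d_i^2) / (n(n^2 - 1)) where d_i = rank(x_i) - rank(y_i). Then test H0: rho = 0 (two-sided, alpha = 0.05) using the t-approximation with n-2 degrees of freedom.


Step 1: Rank x and y separately (midranks; no ties here).
rank(x): 6->4, 13->5, 16->7, 5->3, 3->2, 14->6, 1->1
rank(y): 3->3, 5->5, 7->7, 4->4, 2->2, 6->6, 1->1
Step 2: d_i = R_x(i) - R_y(i); compute d_i^2.
  (4-3)^2=1, (5-5)^2=0, (7-7)^2=0, (3-4)^2=1, (2-2)^2=0, (6-6)^2=0, (1-1)^2=0
sum(d^2) = 2.
Step 3: rho = 1 - 6*2 / (7*(7^2 - 1)) = 1 - 12/336 = 0.964286.
Step 4: Under H0, t = rho * sqrt((n-2)/(1-rho^2)) = 8.1408 ~ t(5).
Step 5: Two-sided p-value from the t-distribution with 5 df = 0.000454.
Step 6: alpha = 0.05. reject H0.

rho = 0.9643, p = 0.000454, reject H0 at alpha = 0.05.


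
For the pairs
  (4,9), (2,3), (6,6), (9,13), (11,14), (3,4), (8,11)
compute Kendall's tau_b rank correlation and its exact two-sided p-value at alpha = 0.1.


Step 1: Enumerate the 21 unordered pairs (i,j) with i<j and classify each by sign(x_j-x_i) * sign(y_j-y_i).
  (1,2):dx=-2,dy=-6->C; (1,3):dx=+2,dy=-3->D; (1,4):dx=+5,dy=+4->C; (1,5):dx=+7,dy=+5->C
  (1,6):dx=-1,dy=-5->C; (1,7):dx=+4,dy=+2->C; (2,3):dx=+4,dy=+3->C; (2,4):dx=+7,dy=+10->C
  (2,5):dx=+9,dy=+11->C; (2,6):dx=+1,dy=+1->C; (2,7):dx=+6,dy=+8->C; (3,4):dx=+3,dy=+7->C
  (3,5):dx=+5,dy=+8->C; (3,6):dx=-3,dy=-2->C; (3,7):dx=+2,dy=+5->C; (4,5):dx=+2,dy=+1->C
  (4,6):dx=-6,dy=-9->C; (4,7):dx=-1,dy=-2->C; (5,6):dx=-8,dy=-10->C; (5,7):dx=-3,dy=-3->C
  (6,7):dx=+5,dy=+7->C
Step 2: C = 20, D = 1, total pairs = 21.
Step 3: tau = (C - D)/(n(n-1)/2) = (20 - 1)/21 = 0.904762.
Step 4: Exact two-sided p-value (enumerate n! = 5040 permutations of y under H0): p = 0.002778.
Step 5: alpha = 0.1. reject H0.

tau_b = 0.9048 (C=20, D=1), p = 0.002778, reject H0.


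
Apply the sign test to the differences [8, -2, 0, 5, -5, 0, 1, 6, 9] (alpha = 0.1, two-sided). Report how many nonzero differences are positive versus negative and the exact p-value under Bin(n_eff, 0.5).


Step 1: Discard zero differences. Original n = 9; n_eff = number of nonzero differences = 7.
Nonzero differences (with sign): +8, -2, +5, -5, +1, +6, +9
Step 2: Count signs: positive = 5, negative = 2.
Step 3: Under H0: P(positive) = 0.5, so the number of positives S ~ Bin(7, 0.5).
Step 4: Two-sided exact p-value = sum of Bin(7,0.5) probabilities at or below the observed probability = 0.453125.
Step 5: alpha = 0.1. fail to reject H0.

n_eff = 7, pos = 5, neg = 2, p = 0.453125, fail to reject H0.


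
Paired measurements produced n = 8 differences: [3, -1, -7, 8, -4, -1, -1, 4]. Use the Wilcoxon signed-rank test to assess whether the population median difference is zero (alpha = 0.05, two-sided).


Step 1: Drop any zero differences (none here) and take |d_i|.
|d| = [3, 1, 7, 8, 4, 1, 1, 4]
Step 2: Midrank |d_i| (ties get averaged ranks).
ranks: |3|->4, |1|->2, |7|->7, |8|->8, |4|->5.5, |1|->2, |1|->2, |4|->5.5
Step 3: Attach original signs; sum ranks with positive sign and with negative sign.
W+ = 4 + 8 + 5.5 = 17.5
W- = 2 + 7 + 5.5 + 2 + 2 = 18.5
(Check: W+ + W- = 36 should equal n(n+1)/2 = 36.)
Step 4: Test statistic W = min(W+, W-) = 17.5.
Step 5: Ties in |d|, so use the tie-corrected normal approximation.
        E[W] = n(n+1)/4 = 8*9/4 = 18.
        Tie groups: |d|=1 (t=3), |d|=4 (t=2); sum(t^3 - t) = 30.
        Var[W] = n(n+1)(2n+1)/24 - sum(t^3-t)/48 = 1224/24 - 30/48 = 50.375.
        z = (W - E[W]) / sqrt(Var[W]) = (17.5 - 18) / 7.0975 = -0.0704.
        Two-sided p = 2*Phi(z) = 0.943838.
Step 6: alpha = 0.05. fail to reject H0.

W+ = 17.5, W- = 18.5, W = min = 17.5, p = 0.943838, fail to reject H0.


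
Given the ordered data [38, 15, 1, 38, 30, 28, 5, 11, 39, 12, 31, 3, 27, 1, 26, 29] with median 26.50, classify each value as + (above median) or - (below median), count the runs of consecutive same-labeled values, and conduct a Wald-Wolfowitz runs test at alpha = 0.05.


Step 1: Compute median = 26.50; label A = above, B = below.
Labels in order: ABBAAABBABABABBA  (n_A = 8, n_B = 8)
Step 2: Count runs R = 11.
Step 3: Under H0 (random ordering), E[R] = 2*n_A*n_B/(n_A+n_B) + 1 = 2*8*8/16 + 1 = 9.0000.
        Var[R] = 2*n_A*n_B*(2*n_A*n_B - n_A - n_B) / ((n_A+n_B)^2 * (n_A+n_B-1)) = 14336/3840 = 3.7333.
        SD[R] = 1.9322.
Step 4: Continuity-corrected z = (R - 0.5 - E[R]) / SD[R] = (11 - 0.5 - 9.0000) / 1.9322 = 0.7763.
Step 5: Two-sided p-value via normal approximation = 2*(1 - Phi(|z|)) = 0.437558.
Step 6: alpha = 0.05. fail to reject H0.

R = 11, z = 0.7763, p = 0.437558, fail to reject H0.


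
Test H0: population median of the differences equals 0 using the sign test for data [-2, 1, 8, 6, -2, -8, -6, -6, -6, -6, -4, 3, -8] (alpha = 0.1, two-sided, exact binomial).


Step 1: Discard zero differences. Original n = 13; n_eff = number of nonzero differences = 13.
Nonzero differences (with sign): -2, +1, +8, +6, -2, -8, -6, -6, -6, -6, -4, +3, -8
Step 2: Count signs: positive = 4, negative = 9.
Step 3: Under H0: P(positive) = 0.5, so the number of positives S ~ Bin(13, 0.5).
Step 4: Two-sided exact p-value = sum of Bin(13,0.5) probabilities at or below the observed probability = 0.266846.
Step 5: alpha = 0.1. fail to reject H0.

n_eff = 13, pos = 4, neg = 9, p = 0.266846, fail to reject H0.


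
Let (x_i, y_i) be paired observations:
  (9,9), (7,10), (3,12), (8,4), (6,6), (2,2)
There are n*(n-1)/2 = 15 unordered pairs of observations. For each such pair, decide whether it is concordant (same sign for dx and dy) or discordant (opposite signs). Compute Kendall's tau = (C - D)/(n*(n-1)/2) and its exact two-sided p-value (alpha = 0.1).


Step 1: Enumerate the 15 unordered pairs (i,j) with i<j and classify each by sign(x_j-x_i) * sign(y_j-y_i).
  (1,2):dx=-2,dy=+1->D; (1,3):dx=-6,dy=+3->D; (1,4):dx=-1,dy=-5->C; (1,5):dx=-3,dy=-3->C
  (1,6):dx=-7,dy=-7->C; (2,3):dx=-4,dy=+2->D; (2,4):dx=+1,dy=-6->D; (2,5):dx=-1,dy=-4->C
  (2,6):dx=-5,dy=-8->C; (3,4):dx=+5,dy=-8->D; (3,5):dx=+3,dy=-6->D; (3,6):dx=-1,dy=-10->C
  (4,5):dx=-2,dy=+2->D; (4,6):dx=-6,dy=-2->C; (5,6):dx=-4,dy=-4->C
Step 2: C = 8, D = 7, total pairs = 15.
Step 3: tau = (C - D)/(n(n-1)/2) = (8 - 7)/15 = 0.066667.
Step 4: Exact two-sided p-value (enumerate n! = 720 permutations of y under H0): p = 1.000000.
Step 5: alpha = 0.1. fail to reject H0.

tau_b = 0.0667 (C=8, D=7), p = 1.000000, fail to reject H0.


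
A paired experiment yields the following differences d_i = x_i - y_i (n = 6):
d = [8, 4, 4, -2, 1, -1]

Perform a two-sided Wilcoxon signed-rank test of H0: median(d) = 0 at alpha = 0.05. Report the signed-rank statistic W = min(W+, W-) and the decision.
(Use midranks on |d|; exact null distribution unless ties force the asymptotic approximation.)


Step 1: Drop any zero differences (none here) and take |d_i|.
|d| = [8, 4, 4, 2, 1, 1]
Step 2: Midrank |d_i| (ties get averaged ranks).
ranks: |8|->6, |4|->4.5, |4|->4.5, |2|->3, |1|->1.5, |1|->1.5
Step 3: Attach original signs; sum ranks with positive sign and with negative sign.
W+ = 6 + 4.5 + 4.5 + 1.5 = 16.5
W- = 3 + 1.5 = 4.5
(Check: W+ + W- = 21 should equal n(n+1)/2 = 21.)
Step 4: Test statistic W = min(W+, W-) = 4.5.
Step 5: Ties in |d|, so use the tie-corrected normal approximation.
        E[W] = n(n+1)/4 = 6*7/4 = 10.5.
        Tie groups: |d|=1 (t=2), |d|=4 (t=2); sum(t^3 - t) = 12.
        Var[W] = n(n+1)(2n+1)/24 - sum(t^3-t)/48 = 546/24 - 12/48 = 22.5.
        z = (W - E[W]) / sqrt(Var[W]) = (4.5 - 10.5) / 4.7434 = -1.2649.
        Two-sided p = 2*Phi(z) = 0.205903.
Step 6: alpha = 0.05. fail to reject H0.

W+ = 16.5, W- = 4.5, W = min = 4.5, p = 0.205903, fail to reject H0.


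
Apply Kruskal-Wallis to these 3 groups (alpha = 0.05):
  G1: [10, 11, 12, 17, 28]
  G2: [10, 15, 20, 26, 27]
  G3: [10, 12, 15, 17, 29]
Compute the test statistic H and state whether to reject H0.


Step 1: Combine all N = 15 observations and assign midranks.
sorted (value, group, rank): (10,G1,2), (10,G2,2), (10,G3,2), (11,G1,4), (12,G1,5.5), (12,G3,5.5), (15,G2,7.5), (15,G3,7.5), (17,G1,9.5), (17,G3,9.5), (20,G2,11), (26,G2,12), (27,G2,13), (28,G1,14), (29,G3,15)
Step 2: Sum ranks within each group.
R_1 = 35 (n_1 = 5)
R_2 = 45.5 (n_2 = 5)
R_3 = 39.5 (n_3 = 5)
Step 3: H = 12/(N(N+1)) * sum(R_i^2/n_i) - 3(N+1)
     = 12/(15*16) * (35^2/5 + 45.5^2/5 + 39.5^2/5) - 3*16
     = 0.050000 * 971.1 - 48
     = 0.555000.
Step 4: Ties present; correction factor C = 1 - 42/(15^3 - 15) = 0.987500. Corrected H = 0.555000 / 0.987500 = 0.562025.
Step 5: Under H0, H ~ chi^2(2); p-value = 0.755019.
Step 6: alpha = 0.05. fail to reject H0.

H = 0.5620, df = 2, p = 0.755019, fail to reject H0.


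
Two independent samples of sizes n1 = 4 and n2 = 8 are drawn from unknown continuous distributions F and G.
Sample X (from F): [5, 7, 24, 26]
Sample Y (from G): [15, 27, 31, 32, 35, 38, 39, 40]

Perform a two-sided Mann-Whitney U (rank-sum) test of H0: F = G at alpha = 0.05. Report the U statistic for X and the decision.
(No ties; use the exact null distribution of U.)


Step 1: Combine and sort all 12 observations; assign midranks.
sorted (value, group): (5,X), (7,X), (15,Y), (24,X), (26,X), (27,Y), (31,Y), (32,Y), (35,Y), (38,Y), (39,Y), (40,Y)
ranks: 5->1, 7->2, 15->3, 24->4, 26->5, 27->6, 31->7, 32->8, 35->9, 38->10, 39->11, 40->12
Step 2: Rank sum for X: R1 = 1 + 2 + 4 + 5 = 12.
Step 3: U_X = R1 - n1(n1+1)/2 = 12 - 4*5/2 = 12 - 10 = 2.
       U_Y = n1*n2 - U_X = 32 - 2 = 30.
Step 4: No ties, so the exact null distribution of U (based on enumerating the C(12,4) = 495 equally likely rank assignments) gives the two-sided p-value.
Step 5: p-value = 0.016162; compare to alpha = 0.05. reject H0.

U_X = 2, p = 0.016162, reject H0 at alpha = 0.05.


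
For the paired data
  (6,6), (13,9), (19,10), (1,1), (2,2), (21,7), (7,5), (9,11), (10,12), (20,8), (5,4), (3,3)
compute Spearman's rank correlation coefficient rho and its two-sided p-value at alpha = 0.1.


Step 1: Rank x and y separately (midranks; no ties here).
rank(x): 6->5, 13->9, 19->10, 1->1, 2->2, 21->12, 7->6, 9->7, 10->8, 20->11, 5->4, 3->3
rank(y): 6->6, 9->9, 10->10, 1->1, 2->2, 7->7, 5->5, 11->11, 12->12, 8->8, 4->4, 3->3
Step 2: d_i = R_x(i) - R_y(i); compute d_i^2.
  (5-6)^2=1, (9-9)^2=0, (10-10)^2=0, (1-1)^2=0, (2-2)^2=0, (12-7)^2=25, (6-5)^2=1, (7-11)^2=16, (8-12)^2=16, (11-8)^2=9, (4-4)^2=0, (3-3)^2=0
sum(d^2) = 68.
Step 3: rho = 1 - 6*68 / (12*(12^2 - 1)) = 1 - 408/1716 = 0.762238.
Step 4: Under H0, t = rho * sqrt((n-2)/(1-rho^2)) = 3.7238 ~ t(10).
Step 5: Two-sided p-value from the t-distribution with 10 df = 0.003950.
Step 6: alpha = 0.1. reject H0.

rho = 0.7622, p = 0.003950, reject H0 at alpha = 0.1.


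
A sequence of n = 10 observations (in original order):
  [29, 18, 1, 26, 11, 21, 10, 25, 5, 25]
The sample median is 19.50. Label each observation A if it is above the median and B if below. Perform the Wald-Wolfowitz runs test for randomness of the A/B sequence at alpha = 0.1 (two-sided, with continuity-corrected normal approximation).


Step 1: Compute median = 19.50; label A = above, B = below.
Labels in order: ABBABABABA  (n_A = 5, n_B = 5)
Step 2: Count runs R = 9.
Step 3: Under H0 (random ordering), E[R] = 2*n_A*n_B/(n_A+n_B) + 1 = 2*5*5/10 + 1 = 6.0000.
        Var[R] = 2*n_A*n_B*(2*n_A*n_B - n_A - n_B) / ((n_A+n_B)^2 * (n_A+n_B-1)) = 2000/900 = 2.2222.
        SD[R] = 1.4907.
Step 4: Continuity-corrected z = (R - 0.5 - E[R]) / SD[R] = (9 - 0.5 - 6.0000) / 1.4907 = 1.6771.
Step 5: Two-sided p-value via normal approximation = 2*(1 - Phi(|z|)) = 0.093533.
Step 6: alpha = 0.1. reject H0.

R = 9, z = 1.6771, p = 0.093533, reject H0.


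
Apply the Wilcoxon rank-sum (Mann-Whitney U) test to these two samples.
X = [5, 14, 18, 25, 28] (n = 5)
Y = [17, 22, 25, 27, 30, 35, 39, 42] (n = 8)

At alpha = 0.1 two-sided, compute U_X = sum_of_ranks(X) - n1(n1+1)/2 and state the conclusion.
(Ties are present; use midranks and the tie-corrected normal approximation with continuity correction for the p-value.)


Step 1: Combine and sort all 13 observations; assign midranks.
sorted (value, group): (5,X), (14,X), (17,Y), (18,X), (22,Y), (25,X), (25,Y), (27,Y), (28,X), (30,Y), (35,Y), (39,Y), (42,Y)
ranks: 5->1, 14->2, 17->3, 18->4, 22->5, 25->6.5, 25->6.5, 27->8, 28->9, 30->10, 35->11, 39->12, 42->13
Step 2: Rank sum for X: R1 = 1 + 2 + 4 + 6.5 + 9 = 22.5.
Step 3: U_X = R1 - n1(n1+1)/2 = 22.5 - 5*6/2 = 22.5 - 15 = 7.5.
       U_Y = n1*n2 - U_X = 40 - 7.5 = 32.5.
Step 4: Ties are present, so use the tie-corrected normal approximation (with continuity correction) for the p-value.
Step 5: p-value = 0.078571; compare to alpha = 0.1. reject H0.

U_X = 7.5, p = 0.078571, reject H0 at alpha = 0.1.


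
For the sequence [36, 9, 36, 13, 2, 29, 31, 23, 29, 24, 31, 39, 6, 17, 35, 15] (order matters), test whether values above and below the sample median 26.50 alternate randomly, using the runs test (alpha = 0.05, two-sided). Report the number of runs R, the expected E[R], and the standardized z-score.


Step 1: Compute median = 26.50; label A = above, B = below.
Labels in order: ABABBAABABAABBAB  (n_A = 8, n_B = 8)
Step 2: Count runs R = 12.
Step 3: Under H0 (random ordering), E[R] = 2*n_A*n_B/(n_A+n_B) + 1 = 2*8*8/16 + 1 = 9.0000.
        Var[R] = 2*n_A*n_B*(2*n_A*n_B - n_A - n_B) / ((n_A+n_B)^2 * (n_A+n_B-1)) = 14336/3840 = 3.7333.
        SD[R] = 1.9322.
Step 4: Continuity-corrected z = (R - 0.5 - E[R]) / SD[R] = (12 - 0.5 - 9.0000) / 1.9322 = 1.2939.
Step 5: Two-sided p-value via normal approximation = 2*(1 - Phi(|z|)) = 0.195709.
Step 6: alpha = 0.05. fail to reject H0.

R = 12, z = 1.2939, p = 0.195709, fail to reject H0.


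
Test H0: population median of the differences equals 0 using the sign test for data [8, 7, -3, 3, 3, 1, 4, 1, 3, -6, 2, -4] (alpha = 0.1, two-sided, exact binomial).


Step 1: Discard zero differences. Original n = 12; n_eff = number of nonzero differences = 12.
Nonzero differences (with sign): +8, +7, -3, +3, +3, +1, +4, +1, +3, -6, +2, -4
Step 2: Count signs: positive = 9, negative = 3.
Step 3: Under H0: P(positive) = 0.5, so the number of positives S ~ Bin(12, 0.5).
Step 4: Two-sided exact p-value = sum of Bin(12,0.5) probabilities at or below the observed probability = 0.145996.
Step 5: alpha = 0.1. fail to reject H0.

n_eff = 12, pos = 9, neg = 3, p = 0.145996, fail to reject H0.


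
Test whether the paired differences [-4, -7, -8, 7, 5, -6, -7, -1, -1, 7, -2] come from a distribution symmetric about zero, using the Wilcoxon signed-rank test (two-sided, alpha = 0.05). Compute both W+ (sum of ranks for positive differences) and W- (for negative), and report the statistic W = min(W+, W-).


Step 1: Drop any zero differences (none here) and take |d_i|.
|d| = [4, 7, 8, 7, 5, 6, 7, 1, 1, 7, 2]
Step 2: Midrank |d_i| (ties get averaged ranks).
ranks: |4|->4, |7|->8.5, |8|->11, |7|->8.5, |5|->5, |6|->6, |7|->8.5, |1|->1.5, |1|->1.5, |7|->8.5, |2|->3
Step 3: Attach original signs; sum ranks with positive sign and with negative sign.
W+ = 8.5 + 5 + 8.5 = 22
W- = 4 + 8.5 + 11 + 6 + 8.5 + 1.5 + 1.5 + 3 = 44
(Check: W+ + W- = 66 should equal n(n+1)/2 = 66.)
Step 4: Test statistic W = min(W+, W-) = 22.
Step 5: Ties in |d|, so use the tie-corrected normal approximation.
        E[W] = n(n+1)/4 = 11*12/4 = 33.
        Tie groups: |d|=1 (t=2), |d|=7 (t=4); sum(t^3 - t) = 66.
        Var[W] = n(n+1)(2n+1)/24 - sum(t^3-t)/48 = 3036/24 - 66/48 = 125.125.
        z = (W - E[W]) / sqrt(Var[W]) = (22 - 33) / 11.1859 = -0.9834.
        Two-sided p = 2*Phi(z) = 0.325421.
Step 6: alpha = 0.05. fail to reject H0.

W+ = 22, W- = 44, W = min = 22, p = 0.325421, fail to reject H0.


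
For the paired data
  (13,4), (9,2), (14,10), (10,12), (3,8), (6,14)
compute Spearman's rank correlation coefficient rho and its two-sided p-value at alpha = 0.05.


Step 1: Rank x and y separately (midranks; no ties here).
rank(x): 13->5, 9->3, 14->6, 10->4, 3->1, 6->2
rank(y): 4->2, 2->1, 10->4, 12->5, 8->3, 14->6
Step 2: d_i = R_x(i) - R_y(i); compute d_i^2.
  (5-2)^2=9, (3-1)^2=4, (6-4)^2=4, (4-5)^2=1, (1-3)^2=4, (2-6)^2=16
sum(d^2) = 38.
Step 3: rho = 1 - 6*38 / (6*(6^2 - 1)) = 1 - 228/210 = -0.085714.
Step 4: Under H0, t = rho * sqrt((n-2)/(1-rho^2)) = -0.1721 ~ t(4).
Step 5: Two-sided p-value from the t-distribution with 4 df = 0.871743.
Step 6: alpha = 0.05. fail to reject H0.

rho = -0.0857, p = 0.871743, fail to reject H0 at alpha = 0.05.


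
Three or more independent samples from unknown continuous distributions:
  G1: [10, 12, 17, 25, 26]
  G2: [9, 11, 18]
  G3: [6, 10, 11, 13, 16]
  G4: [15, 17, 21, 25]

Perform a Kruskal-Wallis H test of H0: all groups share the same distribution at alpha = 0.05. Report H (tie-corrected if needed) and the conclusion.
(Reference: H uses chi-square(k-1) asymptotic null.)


Step 1: Combine all N = 17 observations and assign midranks.
sorted (value, group, rank): (6,G3,1), (9,G2,2), (10,G1,3.5), (10,G3,3.5), (11,G2,5.5), (11,G3,5.5), (12,G1,7), (13,G3,8), (15,G4,9), (16,G3,10), (17,G1,11.5), (17,G4,11.5), (18,G2,13), (21,G4,14), (25,G1,15.5), (25,G4,15.5), (26,G1,17)
Step 2: Sum ranks within each group.
R_1 = 54.5 (n_1 = 5)
R_2 = 20.5 (n_2 = 3)
R_3 = 28 (n_3 = 5)
R_4 = 50 (n_4 = 4)
Step 3: H = 12/(N(N+1)) * sum(R_i^2/n_i) - 3(N+1)
     = 12/(17*18) * (54.5^2/5 + 20.5^2/3 + 28^2/5 + 50^2/4) - 3*18
     = 0.039216 * 1515.93 - 54
     = 5.448366.
Step 4: Ties present; correction factor C = 1 - 24/(17^3 - 17) = 0.995098. Corrected H = 5.448366 / 0.995098 = 5.475205.
Step 5: Under H0, H ~ chi^2(3); p-value = 0.140129.
Step 6: alpha = 0.05. fail to reject H0.

H = 5.4752, df = 3, p = 0.140129, fail to reject H0.


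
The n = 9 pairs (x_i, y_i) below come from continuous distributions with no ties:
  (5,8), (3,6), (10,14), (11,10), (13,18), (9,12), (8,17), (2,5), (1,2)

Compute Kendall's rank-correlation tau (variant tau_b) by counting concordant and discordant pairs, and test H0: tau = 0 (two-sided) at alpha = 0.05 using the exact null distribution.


Step 1: Enumerate the 36 unordered pairs (i,j) with i<j and classify each by sign(x_j-x_i) * sign(y_j-y_i).
  (1,2):dx=-2,dy=-2->C; (1,3):dx=+5,dy=+6->C; (1,4):dx=+6,dy=+2->C; (1,5):dx=+8,dy=+10->C
  (1,6):dx=+4,dy=+4->C; (1,7):dx=+3,dy=+9->C; (1,8):dx=-3,dy=-3->C; (1,9):dx=-4,dy=-6->C
  (2,3):dx=+7,dy=+8->C; (2,4):dx=+8,dy=+4->C; (2,5):dx=+10,dy=+12->C; (2,6):dx=+6,dy=+6->C
  (2,7):dx=+5,dy=+11->C; (2,8):dx=-1,dy=-1->C; (2,9):dx=-2,dy=-4->C; (3,4):dx=+1,dy=-4->D
  (3,5):dx=+3,dy=+4->C; (3,6):dx=-1,dy=-2->C; (3,7):dx=-2,dy=+3->D; (3,8):dx=-8,dy=-9->C
  (3,9):dx=-9,dy=-12->C; (4,5):dx=+2,dy=+8->C; (4,6):dx=-2,dy=+2->D; (4,7):dx=-3,dy=+7->D
  (4,8):dx=-9,dy=-5->C; (4,9):dx=-10,dy=-8->C; (5,6):dx=-4,dy=-6->C; (5,7):dx=-5,dy=-1->C
  (5,8):dx=-11,dy=-13->C; (5,9):dx=-12,dy=-16->C; (6,7):dx=-1,dy=+5->D; (6,8):dx=-7,dy=-7->C
  (6,9):dx=-8,dy=-10->C; (7,8):dx=-6,dy=-12->C; (7,9):dx=-7,dy=-15->C; (8,9):dx=-1,dy=-3->C
Step 2: C = 31, D = 5, total pairs = 36.
Step 3: tau = (C - D)/(n(n-1)/2) = (31 - 5)/36 = 0.722222.
Step 4: Exact two-sided p-value (enumerate n! = 362880 permutations of y under H0): p = 0.005886.
Step 5: alpha = 0.05. reject H0.

tau_b = 0.7222 (C=31, D=5), p = 0.005886, reject H0.


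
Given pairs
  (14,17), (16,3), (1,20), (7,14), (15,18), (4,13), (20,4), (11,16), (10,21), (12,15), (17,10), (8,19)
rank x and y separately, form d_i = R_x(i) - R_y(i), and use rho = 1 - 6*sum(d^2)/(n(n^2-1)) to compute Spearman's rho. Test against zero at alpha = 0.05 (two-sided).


Step 1: Rank x and y separately (midranks; no ties here).
rank(x): 14->8, 16->10, 1->1, 7->3, 15->9, 4->2, 20->12, 11->6, 10->5, 12->7, 17->11, 8->4
rank(y): 17->8, 3->1, 20->11, 14->5, 18->9, 13->4, 4->2, 16->7, 21->12, 15->6, 10->3, 19->10
Step 2: d_i = R_x(i) - R_y(i); compute d_i^2.
  (8-8)^2=0, (10-1)^2=81, (1-11)^2=100, (3-5)^2=4, (9-9)^2=0, (2-4)^2=4, (12-2)^2=100, (6-7)^2=1, (5-12)^2=49, (7-6)^2=1, (11-3)^2=64, (4-10)^2=36
sum(d^2) = 440.
Step 3: rho = 1 - 6*440 / (12*(12^2 - 1)) = 1 - 2640/1716 = -0.538462.
Step 4: Under H0, t = rho * sqrt((n-2)/(1-rho^2)) = -2.0207 ~ t(10).
Step 5: Two-sided p-value from the t-distribution with 10 df = 0.070894.
Step 6: alpha = 0.05. fail to reject H0.

rho = -0.5385, p = 0.070894, fail to reject H0 at alpha = 0.05.
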